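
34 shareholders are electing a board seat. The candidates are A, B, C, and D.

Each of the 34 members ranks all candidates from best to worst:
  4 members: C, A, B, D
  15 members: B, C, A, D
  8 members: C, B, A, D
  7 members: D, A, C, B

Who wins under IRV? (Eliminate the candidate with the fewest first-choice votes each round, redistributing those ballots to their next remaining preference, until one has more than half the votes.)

Round 1: A 0, B 15, C 12, D 7. A eliminated.
Round 2: B 15, C 12, D 7. D eliminated.
Round 3: B 15, C 19. C has a majority (≥18).

C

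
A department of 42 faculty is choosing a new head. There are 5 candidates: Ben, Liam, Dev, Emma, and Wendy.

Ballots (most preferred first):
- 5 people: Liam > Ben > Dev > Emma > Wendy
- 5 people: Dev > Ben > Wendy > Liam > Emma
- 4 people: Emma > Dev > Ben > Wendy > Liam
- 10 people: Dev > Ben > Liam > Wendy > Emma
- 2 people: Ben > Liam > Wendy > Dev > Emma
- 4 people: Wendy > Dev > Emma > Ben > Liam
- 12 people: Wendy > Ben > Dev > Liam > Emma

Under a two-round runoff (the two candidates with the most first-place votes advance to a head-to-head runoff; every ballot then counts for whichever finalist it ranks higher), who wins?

Dev

Round 1 first-place votes: Ben 2, Liam 5, Dev 15, Emma 4, Wendy 16. Wendy and Dev advance.
Runoff: Wendy is ranked above Dev on 18 ballots, Dev above Wendy on 24.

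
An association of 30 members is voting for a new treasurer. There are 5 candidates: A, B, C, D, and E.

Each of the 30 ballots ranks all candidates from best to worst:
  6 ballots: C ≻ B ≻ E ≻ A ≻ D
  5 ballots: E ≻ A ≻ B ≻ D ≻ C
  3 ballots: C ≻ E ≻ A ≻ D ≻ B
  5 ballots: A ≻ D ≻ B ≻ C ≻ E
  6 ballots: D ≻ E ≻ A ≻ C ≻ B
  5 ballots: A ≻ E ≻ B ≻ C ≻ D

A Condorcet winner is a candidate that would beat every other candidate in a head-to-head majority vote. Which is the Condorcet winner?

E vs A: 20–10
E vs B: 19–11
E vs C: 16–14
E vs D: 19–11
E beats every other candidate.

E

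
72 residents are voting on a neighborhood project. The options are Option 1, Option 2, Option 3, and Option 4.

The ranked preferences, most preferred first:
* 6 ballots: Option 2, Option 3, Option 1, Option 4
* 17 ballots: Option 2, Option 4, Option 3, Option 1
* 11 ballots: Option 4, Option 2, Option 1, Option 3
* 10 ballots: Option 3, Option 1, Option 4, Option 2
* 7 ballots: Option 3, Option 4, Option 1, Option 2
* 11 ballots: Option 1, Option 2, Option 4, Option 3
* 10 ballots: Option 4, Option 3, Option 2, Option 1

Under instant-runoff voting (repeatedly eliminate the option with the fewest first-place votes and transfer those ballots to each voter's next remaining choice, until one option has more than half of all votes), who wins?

Option 4

Round 1: Option 1 11, Option 2 23, Option 3 17, Option 4 21. Option 1 eliminated.
Round 2: Option 2 34, Option 3 17, Option 4 21. Option 3 eliminated.
Round 3: Option 2 34, Option 4 38. Option 4 has a majority (≥37).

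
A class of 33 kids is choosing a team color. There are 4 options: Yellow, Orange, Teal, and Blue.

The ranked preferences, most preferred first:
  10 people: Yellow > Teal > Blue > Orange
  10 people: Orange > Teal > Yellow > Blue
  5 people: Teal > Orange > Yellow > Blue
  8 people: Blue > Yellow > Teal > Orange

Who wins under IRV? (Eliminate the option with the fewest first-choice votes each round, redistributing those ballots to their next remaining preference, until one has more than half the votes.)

Yellow

Round 1: Yellow 10, Orange 10, Teal 5, Blue 8. Teal eliminated.
Round 2: Yellow 10, Orange 15, Blue 8. Blue eliminated.
Round 3: Yellow 18, Orange 15. Yellow has a majority (≥17).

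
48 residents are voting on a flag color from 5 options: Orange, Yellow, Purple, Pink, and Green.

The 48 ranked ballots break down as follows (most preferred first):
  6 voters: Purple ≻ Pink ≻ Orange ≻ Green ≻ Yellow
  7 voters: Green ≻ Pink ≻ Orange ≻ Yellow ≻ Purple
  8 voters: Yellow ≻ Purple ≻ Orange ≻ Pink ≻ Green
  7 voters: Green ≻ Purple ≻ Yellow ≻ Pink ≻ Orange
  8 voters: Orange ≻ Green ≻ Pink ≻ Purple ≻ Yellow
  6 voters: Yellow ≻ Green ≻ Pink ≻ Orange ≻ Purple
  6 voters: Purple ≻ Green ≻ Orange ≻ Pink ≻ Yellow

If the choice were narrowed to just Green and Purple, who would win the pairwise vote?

Green

Green is ranked above Purple on 28 ballots; Purple above Green on 20.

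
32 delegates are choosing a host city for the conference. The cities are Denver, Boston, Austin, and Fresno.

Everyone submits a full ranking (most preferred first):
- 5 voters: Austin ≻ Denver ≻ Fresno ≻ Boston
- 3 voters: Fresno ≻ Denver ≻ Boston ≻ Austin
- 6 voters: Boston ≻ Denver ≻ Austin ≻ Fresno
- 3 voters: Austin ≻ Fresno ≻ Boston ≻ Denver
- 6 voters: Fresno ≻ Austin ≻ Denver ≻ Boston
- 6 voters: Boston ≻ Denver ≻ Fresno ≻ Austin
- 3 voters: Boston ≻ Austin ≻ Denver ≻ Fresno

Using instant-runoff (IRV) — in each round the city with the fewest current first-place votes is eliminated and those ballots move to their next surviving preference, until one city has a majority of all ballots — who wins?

Fresno

Round 1: Denver 0, Boston 15, Austin 8, Fresno 9. Denver eliminated.
Round 2: Boston 15, Austin 8, Fresno 9. Austin eliminated.
Round 3: Boston 15, Fresno 17. Fresno has a majority (≥17).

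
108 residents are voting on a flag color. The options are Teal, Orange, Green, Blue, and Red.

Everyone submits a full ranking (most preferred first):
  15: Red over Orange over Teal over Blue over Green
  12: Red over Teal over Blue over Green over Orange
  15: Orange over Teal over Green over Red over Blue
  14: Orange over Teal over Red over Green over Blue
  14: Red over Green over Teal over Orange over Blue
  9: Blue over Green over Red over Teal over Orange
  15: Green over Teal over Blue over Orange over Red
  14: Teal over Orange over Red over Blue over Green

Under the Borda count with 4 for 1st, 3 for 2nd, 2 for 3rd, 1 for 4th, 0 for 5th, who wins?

Teal: 15×2 + 12×3 + 15×3 + 14×3 + 14×2 + 9×1 + 15×3 + 14×4 = 291
Orange: 15×3 + 12×0 + 15×4 + 14×4 + 14×1 + 9×0 + 15×1 + 14×3 = 232
Green: 15×0 + 12×1 + 15×2 + 14×1 + 14×3 + 9×3 + 15×4 + 14×0 = 185
Blue: 15×1 + 12×2 + 15×0 + 14×0 + 14×0 + 9×4 + 15×2 + 14×1 = 119
Red: 15×4 + 12×4 + 15×1 + 14×2 + 14×4 + 9×2 + 15×0 + 14×2 = 253

Teal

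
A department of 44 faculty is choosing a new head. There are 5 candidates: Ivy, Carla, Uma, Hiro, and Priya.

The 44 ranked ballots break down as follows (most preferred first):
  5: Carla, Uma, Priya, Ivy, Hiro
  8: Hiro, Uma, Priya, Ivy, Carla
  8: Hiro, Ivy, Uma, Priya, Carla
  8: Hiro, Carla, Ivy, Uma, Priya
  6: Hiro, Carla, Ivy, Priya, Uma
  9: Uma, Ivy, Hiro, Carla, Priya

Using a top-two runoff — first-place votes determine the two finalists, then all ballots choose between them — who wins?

Hiro

Round 1 first-place votes: Ivy 0, Carla 5, Uma 9, Hiro 30, Priya 0. Hiro and Uma advance.
Runoff: Hiro is ranked above Uma on 30 ballots, Uma above Hiro on 14.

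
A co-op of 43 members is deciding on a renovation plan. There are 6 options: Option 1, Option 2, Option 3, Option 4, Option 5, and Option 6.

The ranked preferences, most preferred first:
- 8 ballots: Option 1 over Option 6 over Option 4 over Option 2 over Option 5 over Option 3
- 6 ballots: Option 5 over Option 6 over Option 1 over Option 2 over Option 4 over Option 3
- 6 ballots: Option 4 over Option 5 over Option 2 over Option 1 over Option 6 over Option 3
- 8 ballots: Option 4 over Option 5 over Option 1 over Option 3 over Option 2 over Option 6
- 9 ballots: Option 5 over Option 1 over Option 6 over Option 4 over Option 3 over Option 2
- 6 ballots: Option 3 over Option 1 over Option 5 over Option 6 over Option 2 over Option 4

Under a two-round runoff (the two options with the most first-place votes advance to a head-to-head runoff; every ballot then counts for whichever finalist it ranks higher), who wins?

Round 1 first-place votes: Option 1 8, Option 2 0, Option 3 6, Option 4 14, Option 5 15, Option 6 0. Option 5 and Option 4 advance.
Runoff: Option 5 is ranked above Option 4 on 21 ballots, Option 4 above Option 5 on 22.

Option 4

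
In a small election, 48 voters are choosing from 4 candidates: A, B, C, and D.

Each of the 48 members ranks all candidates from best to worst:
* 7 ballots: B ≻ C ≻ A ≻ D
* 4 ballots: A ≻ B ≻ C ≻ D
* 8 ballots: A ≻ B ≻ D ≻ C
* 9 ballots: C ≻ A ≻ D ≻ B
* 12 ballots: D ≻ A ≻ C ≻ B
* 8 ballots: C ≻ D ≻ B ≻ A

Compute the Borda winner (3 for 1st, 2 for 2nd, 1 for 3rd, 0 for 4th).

A

A: 7×1 + 4×3 + 8×3 + 9×2 + 12×2 + 8×0 = 85
B: 7×3 + 4×2 + 8×2 + 9×0 + 12×0 + 8×1 = 53
C: 7×2 + 4×1 + 8×0 + 9×3 + 12×1 + 8×3 = 81
D: 7×0 + 4×0 + 8×1 + 9×1 + 12×3 + 8×2 = 69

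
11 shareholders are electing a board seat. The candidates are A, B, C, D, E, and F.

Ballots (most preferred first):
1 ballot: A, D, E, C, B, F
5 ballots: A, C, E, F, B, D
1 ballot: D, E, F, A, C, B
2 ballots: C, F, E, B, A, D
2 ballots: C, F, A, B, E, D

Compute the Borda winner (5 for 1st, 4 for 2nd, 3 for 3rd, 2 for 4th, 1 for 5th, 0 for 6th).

C

A: 1×5 + 5×5 + 1×2 + 2×1 + 2×3 = 40
B: 1×1 + 5×1 + 1×0 + 2×2 + 2×2 = 14
C: 1×2 + 5×4 + 1×1 + 2×5 + 2×5 = 43
D: 1×4 + 5×0 + 1×5 + 2×0 + 2×0 = 9
E: 1×3 + 5×3 + 1×4 + 2×3 + 2×1 = 30
F: 1×0 + 5×2 + 1×3 + 2×4 + 2×4 = 29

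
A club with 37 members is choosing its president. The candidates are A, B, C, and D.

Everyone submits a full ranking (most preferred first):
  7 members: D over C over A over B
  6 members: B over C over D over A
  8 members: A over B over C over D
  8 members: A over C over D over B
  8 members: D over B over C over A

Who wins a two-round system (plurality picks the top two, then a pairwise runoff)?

D

Round 1 first-place votes: A 16, B 6, C 0, D 15. A and D advance.
Runoff: A is ranked above D on 16 ballots, D above A on 21.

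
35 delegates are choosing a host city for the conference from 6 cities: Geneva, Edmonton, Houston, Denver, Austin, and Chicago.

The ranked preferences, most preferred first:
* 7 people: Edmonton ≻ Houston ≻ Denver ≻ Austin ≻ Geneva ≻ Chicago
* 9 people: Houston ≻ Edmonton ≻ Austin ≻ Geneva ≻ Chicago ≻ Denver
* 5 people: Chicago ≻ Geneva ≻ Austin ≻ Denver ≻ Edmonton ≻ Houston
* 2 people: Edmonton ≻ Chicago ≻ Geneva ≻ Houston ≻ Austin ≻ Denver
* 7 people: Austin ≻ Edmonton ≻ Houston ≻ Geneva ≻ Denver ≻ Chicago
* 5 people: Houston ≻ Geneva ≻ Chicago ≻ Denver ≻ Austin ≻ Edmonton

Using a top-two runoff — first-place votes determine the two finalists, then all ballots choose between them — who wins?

Edmonton

Round 1 first-place votes: Geneva 0, Edmonton 9, Houston 14, Denver 0, Austin 7, Chicago 5. Houston and Edmonton advance.
Runoff: Houston is ranked above Edmonton on 14 ballots, Edmonton above Houston on 21.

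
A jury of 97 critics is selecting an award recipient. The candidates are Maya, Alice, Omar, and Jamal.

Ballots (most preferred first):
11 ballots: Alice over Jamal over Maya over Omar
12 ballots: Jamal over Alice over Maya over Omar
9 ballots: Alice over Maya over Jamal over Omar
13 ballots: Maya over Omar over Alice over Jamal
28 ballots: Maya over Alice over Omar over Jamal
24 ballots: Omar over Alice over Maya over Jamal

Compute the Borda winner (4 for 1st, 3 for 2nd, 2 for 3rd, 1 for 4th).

Maya: 11×2 + 12×2 + 9×3 + 13×4 + 28×4 + 24×2 = 285
Alice: 11×4 + 12×3 + 9×4 + 13×2 + 28×3 + 24×3 = 298
Omar: 11×1 + 12×1 + 9×1 + 13×3 + 28×2 + 24×4 = 223
Jamal: 11×3 + 12×4 + 9×2 + 13×1 + 28×1 + 24×1 = 164

Alice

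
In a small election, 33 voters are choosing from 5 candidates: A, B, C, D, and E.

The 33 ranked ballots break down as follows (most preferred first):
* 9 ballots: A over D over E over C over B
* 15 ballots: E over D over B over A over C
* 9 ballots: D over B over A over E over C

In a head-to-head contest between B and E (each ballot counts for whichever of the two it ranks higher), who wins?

B is ranked above E on 9 ballots; E above B on 24.

E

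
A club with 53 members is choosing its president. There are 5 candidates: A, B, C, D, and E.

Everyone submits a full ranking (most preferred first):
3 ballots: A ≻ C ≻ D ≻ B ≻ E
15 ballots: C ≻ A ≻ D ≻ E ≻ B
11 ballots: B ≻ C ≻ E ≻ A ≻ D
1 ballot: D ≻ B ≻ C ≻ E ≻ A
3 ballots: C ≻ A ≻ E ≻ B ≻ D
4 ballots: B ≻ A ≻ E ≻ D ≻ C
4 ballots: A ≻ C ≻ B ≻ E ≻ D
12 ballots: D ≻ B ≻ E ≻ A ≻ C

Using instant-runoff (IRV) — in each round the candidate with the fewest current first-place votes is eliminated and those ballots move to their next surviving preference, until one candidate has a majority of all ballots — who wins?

Round 1: A 7, B 15, C 18, D 13, E 0. E eliminated.
Round 2: A 7, B 15, C 18, D 13. A eliminated.
Round 3: B 15, C 25, D 13. D eliminated.
Round 4: B 28, C 25. B has a majority (≥27).

B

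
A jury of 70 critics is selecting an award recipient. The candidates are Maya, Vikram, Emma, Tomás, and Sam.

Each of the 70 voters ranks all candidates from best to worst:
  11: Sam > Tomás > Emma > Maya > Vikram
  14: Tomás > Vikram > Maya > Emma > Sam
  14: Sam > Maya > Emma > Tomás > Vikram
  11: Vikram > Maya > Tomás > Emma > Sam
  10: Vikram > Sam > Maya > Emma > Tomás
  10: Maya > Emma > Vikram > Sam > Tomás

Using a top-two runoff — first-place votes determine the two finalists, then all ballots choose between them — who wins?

Round 1 first-place votes: Maya 10, Vikram 21, Emma 0, Tomás 14, Sam 25. Sam and Vikram advance.
Runoff: Sam is ranked above Vikram on 25 ballots, Vikram above Sam on 45.

Vikram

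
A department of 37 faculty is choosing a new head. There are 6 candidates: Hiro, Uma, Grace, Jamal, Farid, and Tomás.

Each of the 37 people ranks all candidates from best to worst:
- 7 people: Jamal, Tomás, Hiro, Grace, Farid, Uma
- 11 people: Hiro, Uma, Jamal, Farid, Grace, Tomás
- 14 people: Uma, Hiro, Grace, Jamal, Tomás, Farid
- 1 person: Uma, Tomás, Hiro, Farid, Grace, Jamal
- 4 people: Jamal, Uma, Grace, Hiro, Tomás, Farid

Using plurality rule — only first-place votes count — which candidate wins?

First-place votes: Hiro 11, Uma 15, Grace 0, Jamal 11, Farid 0, Tomás 0.

Uma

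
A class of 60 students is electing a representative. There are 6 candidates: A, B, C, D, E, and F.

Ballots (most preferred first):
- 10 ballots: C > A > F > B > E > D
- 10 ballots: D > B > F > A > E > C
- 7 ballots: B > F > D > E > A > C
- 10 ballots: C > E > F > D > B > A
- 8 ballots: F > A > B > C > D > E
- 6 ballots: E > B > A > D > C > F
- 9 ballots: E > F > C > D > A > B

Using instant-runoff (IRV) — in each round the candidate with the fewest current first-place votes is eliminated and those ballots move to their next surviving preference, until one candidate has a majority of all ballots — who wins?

Round 1: A 0, B 7, C 20, D 10, E 15, F 8. A eliminated.
Round 2: B 7, C 20, D 10, E 15, F 8. B eliminated.
Round 3: C 20, D 10, E 15, F 15. D eliminated.
Round 4: C 20, E 15, F 25. E eliminated.
Round 5: C 26, F 34. F has a majority (≥31).

F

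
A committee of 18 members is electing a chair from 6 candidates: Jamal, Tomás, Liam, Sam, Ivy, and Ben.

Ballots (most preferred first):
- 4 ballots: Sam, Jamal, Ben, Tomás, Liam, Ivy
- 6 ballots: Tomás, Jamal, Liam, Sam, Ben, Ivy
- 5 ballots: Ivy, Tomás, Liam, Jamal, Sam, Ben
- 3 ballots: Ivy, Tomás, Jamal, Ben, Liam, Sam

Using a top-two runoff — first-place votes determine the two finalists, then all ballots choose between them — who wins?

Round 1 first-place votes: Jamal 0, Tomás 6, Liam 0, Sam 4, Ivy 8, Ben 0. Ivy and Tomás advance.
Runoff: Ivy is ranked above Tomás on 8 ballots, Tomás above Ivy on 10.

Tomás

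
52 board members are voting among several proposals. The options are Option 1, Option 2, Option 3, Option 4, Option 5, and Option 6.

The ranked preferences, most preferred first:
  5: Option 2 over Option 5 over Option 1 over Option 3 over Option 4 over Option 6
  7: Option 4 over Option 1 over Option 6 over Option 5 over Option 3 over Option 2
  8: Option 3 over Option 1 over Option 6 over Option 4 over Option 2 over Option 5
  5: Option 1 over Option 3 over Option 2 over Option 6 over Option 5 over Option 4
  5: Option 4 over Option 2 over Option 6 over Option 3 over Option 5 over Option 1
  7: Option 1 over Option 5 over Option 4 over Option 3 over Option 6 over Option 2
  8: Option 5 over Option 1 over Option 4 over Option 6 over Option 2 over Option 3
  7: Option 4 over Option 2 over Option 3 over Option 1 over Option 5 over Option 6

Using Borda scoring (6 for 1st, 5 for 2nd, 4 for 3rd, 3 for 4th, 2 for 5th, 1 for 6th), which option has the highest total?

Option 1

Option 1: 5×4 + 7×5 + 8×5 + 5×6 + 5×1 + 7×6 + 8×5 + 7×3 = 233
Option 2: 5×6 + 7×1 + 8×2 + 5×4 + 5×5 + 7×1 + 8×2 + 7×5 = 156
Option 3: 5×3 + 7×2 + 8×6 + 5×5 + 5×3 + 7×3 + 8×1 + 7×4 = 174
Option 4: 5×2 + 7×6 + 8×3 + 5×1 + 5×6 + 7×4 + 8×4 + 7×6 = 213
Option 5: 5×5 + 7×3 + 8×1 + 5×2 + 5×2 + 7×5 + 8×6 + 7×2 = 171
Option 6: 5×1 + 7×4 + 8×4 + 5×3 + 5×4 + 7×2 + 8×3 + 7×1 = 145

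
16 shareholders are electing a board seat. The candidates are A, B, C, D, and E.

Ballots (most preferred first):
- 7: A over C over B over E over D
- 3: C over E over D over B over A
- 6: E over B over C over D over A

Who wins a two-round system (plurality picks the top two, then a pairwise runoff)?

Round 1 first-place votes: A 7, B 0, C 3, D 0, E 6. A and E advance.
Runoff: A is ranked above E on 7 ballots, E above A on 9.

E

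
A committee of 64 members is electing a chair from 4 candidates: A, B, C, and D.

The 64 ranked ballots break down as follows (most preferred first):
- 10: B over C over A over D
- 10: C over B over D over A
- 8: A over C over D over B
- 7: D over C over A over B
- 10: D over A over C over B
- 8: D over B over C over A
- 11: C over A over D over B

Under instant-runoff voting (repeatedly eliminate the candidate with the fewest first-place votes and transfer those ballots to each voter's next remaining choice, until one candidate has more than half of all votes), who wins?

Round 1: A 8, B 10, C 21, D 25. A eliminated.
Round 2: B 10, C 29, D 25. B eliminated.
Round 3: C 39, D 25. C has a majority (≥33).

C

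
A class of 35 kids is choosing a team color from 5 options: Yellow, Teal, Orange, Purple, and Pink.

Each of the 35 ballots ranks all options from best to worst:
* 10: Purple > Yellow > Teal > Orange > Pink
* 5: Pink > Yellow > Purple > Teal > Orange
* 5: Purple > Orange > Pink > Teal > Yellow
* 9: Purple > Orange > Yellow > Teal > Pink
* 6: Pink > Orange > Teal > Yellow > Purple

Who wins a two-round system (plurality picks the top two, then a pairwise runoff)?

Round 1 first-place votes: Yellow 0, Teal 0, Orange 0, Purple 24, Pink 11. Purple and Pink advance.
Runoff: Purple is ranked above Pink on 24 ballots, Pink above Purple on 11.

Purple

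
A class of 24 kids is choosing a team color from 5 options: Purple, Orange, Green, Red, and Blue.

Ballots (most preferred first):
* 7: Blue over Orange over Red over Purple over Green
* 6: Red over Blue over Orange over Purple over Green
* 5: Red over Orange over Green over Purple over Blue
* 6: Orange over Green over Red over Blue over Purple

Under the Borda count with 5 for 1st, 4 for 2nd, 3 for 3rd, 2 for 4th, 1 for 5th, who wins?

Purple: 7×2 + 6×2 + 5×2 + 6×1 = 42
Orange: 7×4 + 6×3 + 5×4 + 6×5 = 96
Green: 7×1 + 6×1 + 5×3 + 6×4 = 52
Red: 7×3 + 6×5 + 5×5 + 6×3 = 94
Blue: 7×5 + 6×4 + 5×1 + 6×2 = 76

Orange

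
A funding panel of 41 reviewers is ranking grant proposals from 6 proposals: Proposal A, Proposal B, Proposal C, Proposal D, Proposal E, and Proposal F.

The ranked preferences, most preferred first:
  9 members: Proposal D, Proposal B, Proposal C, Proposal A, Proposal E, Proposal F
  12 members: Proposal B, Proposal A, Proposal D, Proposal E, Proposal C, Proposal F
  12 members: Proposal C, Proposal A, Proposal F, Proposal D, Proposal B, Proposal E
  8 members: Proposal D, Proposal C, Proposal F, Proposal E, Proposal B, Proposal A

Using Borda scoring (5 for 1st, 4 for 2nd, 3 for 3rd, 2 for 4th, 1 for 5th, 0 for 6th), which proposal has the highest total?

Proposal D

Proposal A: 9×2 + 12×4 + 12×4 + 8×0 = 114
Proposal B: 9×4 + 12×5 + 12×1 + 8×1 = 116
Proposal C: 9×3 + 12×1 + 12×5 + 8×4 = 131
Proposal D: 9×5 + 12×3 + 12×2 + 8×5 = 145
Proposal E: 9×1 + 12×2 + 12×0 + 8×2 = 49
Proposal F: 9×0 + 12×0 + 12×3 + 8×3 = 60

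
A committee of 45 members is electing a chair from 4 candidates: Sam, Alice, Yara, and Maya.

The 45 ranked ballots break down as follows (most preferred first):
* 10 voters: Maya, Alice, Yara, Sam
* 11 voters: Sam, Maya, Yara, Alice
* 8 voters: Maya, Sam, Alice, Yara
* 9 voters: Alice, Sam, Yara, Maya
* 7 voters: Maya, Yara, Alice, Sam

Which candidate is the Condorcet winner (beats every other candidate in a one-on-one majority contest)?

Maya

Maya vs Sam: 25–20
Maya vs Alice: 36–9
Maya vs Yara: 36–9
Maya beats every other candidate.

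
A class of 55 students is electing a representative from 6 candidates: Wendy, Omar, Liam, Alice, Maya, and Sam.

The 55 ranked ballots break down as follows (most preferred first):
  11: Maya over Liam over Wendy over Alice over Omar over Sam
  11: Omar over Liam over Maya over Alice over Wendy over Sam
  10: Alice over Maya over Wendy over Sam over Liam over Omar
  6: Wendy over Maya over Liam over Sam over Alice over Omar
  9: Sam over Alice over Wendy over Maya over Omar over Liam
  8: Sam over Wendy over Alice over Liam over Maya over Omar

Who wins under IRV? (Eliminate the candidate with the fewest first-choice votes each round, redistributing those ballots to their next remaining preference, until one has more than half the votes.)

Maya

Round 1: Wendy 6, Omar 11, Liam 0, Alice 10, Maya 11, Sam 17. Liam eliminated.
Round 2: Wendy 6, Omar 11, Alice 10, Maya 11, Sam 17. Wendy eliminated.
Round 3: Omar 11, Alice 10, Maya 17, Sam 17. Alice eliminated.
Round 4: Omar 11, Maya 27, Sam 17. Omar eliminated.
Round 5: Maya 38, Sam 17. Maya has a majority (≥28).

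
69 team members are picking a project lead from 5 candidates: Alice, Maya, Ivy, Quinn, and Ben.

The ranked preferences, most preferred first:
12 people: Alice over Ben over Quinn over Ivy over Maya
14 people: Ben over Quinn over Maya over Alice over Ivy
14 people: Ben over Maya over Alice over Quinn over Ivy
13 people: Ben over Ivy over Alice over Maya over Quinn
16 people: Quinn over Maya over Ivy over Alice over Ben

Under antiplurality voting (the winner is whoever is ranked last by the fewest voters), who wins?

Last-place votes: Alice 0, Maya 12, Ivy 28, Quinn 13, Ben 16.

Alice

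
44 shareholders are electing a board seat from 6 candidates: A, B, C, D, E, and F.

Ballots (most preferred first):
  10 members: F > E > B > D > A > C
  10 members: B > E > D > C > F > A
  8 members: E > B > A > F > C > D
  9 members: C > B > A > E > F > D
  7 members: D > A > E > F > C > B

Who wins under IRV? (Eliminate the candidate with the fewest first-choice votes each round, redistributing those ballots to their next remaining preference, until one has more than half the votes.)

E

Round 1: A 0, B 10, C 9, D 7, E 8, F 10. A eliminated.
Round 2: B 10, C 9, D 7, E 8, F 10. D eliminated.
Round 3: B 10, C 9, E 15, F 10. C eliminated.
Round 4: B 19, E 15, F 10. F eliminated.
Round 5: B 19, E 25. E has a majority (≥23).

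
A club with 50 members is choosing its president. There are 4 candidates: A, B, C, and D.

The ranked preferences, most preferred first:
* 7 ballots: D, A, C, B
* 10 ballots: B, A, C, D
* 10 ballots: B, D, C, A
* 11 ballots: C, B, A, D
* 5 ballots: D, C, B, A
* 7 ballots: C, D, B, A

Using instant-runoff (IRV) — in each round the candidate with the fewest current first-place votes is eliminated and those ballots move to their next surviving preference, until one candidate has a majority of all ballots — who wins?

C

Round 1: A 0, B 20, C 18, D 12. A eliminated.
Round 2: B 20, C 18, D 12. D eliminated.
Round 3: B 20, C 30. C has a majority (≥26).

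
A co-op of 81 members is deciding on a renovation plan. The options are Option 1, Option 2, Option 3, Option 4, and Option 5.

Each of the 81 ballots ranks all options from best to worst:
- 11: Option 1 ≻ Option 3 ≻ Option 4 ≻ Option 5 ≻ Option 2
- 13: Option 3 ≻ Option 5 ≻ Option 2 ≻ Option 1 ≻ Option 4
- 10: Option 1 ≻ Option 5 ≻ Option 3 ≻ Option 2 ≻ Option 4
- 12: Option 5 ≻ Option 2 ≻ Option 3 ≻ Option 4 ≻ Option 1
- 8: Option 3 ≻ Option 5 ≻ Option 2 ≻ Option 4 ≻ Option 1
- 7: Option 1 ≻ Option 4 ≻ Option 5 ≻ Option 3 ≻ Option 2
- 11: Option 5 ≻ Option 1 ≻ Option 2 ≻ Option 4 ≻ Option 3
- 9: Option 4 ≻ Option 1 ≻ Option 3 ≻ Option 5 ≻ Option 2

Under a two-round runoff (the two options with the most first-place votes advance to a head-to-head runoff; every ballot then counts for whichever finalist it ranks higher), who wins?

Round 1 first-place votes: Option 1 28, Option 2 0, Option 3 21, Option 4 9, Option 5 23. Option 1 and Option 5 advance.
Runoff: Option 1 is ranked above Option 5 on 37 ballots, Option 5 above Option 1 on 44.

Option 5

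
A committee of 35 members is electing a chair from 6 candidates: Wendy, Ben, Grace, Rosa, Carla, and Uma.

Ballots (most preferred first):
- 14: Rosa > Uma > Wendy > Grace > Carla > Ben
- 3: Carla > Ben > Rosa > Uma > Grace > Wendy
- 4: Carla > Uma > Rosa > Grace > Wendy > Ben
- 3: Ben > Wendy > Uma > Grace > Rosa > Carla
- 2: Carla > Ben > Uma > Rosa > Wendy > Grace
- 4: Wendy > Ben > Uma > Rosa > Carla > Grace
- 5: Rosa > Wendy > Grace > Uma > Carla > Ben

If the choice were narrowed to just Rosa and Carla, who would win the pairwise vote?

Rosa is ranked above Carla on 26 ballots; Carla above Rosa on 9.

Rosa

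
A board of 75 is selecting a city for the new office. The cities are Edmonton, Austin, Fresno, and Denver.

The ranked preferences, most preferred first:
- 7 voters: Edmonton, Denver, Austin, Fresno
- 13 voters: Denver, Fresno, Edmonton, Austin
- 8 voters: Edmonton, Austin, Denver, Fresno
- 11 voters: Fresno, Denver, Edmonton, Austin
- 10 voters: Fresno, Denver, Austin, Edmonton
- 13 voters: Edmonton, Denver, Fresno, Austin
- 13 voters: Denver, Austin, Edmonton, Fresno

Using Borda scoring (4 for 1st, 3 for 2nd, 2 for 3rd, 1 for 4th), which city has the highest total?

Denver

Edmonton: 7×4 + 13×2 + 8×4 + 11×2 + 10×1 + 13×4 + 13×2 = 196
Austin: 7×2 + 13×1 + 8×3 + 11×1 + 10×2 + 13×1 + 13×3 = 134
Fresno: 7×1 + 13×3 + 8×1 + 11×4 + 10×4 + 13×2 + 13×1 = 177
Denver: 7×3 + 13×4 + 8×2 + 11×3 + 10×3 + 13×3 + 13×4 = 243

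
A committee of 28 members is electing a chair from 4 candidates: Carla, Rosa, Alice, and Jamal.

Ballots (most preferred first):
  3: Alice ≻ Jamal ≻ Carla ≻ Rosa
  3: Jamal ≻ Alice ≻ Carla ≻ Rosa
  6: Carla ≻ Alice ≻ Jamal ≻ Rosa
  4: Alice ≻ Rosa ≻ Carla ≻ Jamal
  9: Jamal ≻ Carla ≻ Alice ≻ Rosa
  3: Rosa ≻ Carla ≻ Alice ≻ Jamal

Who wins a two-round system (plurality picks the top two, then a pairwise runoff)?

Alice

Round 1 first-place votes: Carla 6, Rosa 3, Alice 7, Jamal 12. Jamal and Alice advance.
Runoff: Jamal is ranked above Alice on 12 ballots, Alice above Jamal on 16.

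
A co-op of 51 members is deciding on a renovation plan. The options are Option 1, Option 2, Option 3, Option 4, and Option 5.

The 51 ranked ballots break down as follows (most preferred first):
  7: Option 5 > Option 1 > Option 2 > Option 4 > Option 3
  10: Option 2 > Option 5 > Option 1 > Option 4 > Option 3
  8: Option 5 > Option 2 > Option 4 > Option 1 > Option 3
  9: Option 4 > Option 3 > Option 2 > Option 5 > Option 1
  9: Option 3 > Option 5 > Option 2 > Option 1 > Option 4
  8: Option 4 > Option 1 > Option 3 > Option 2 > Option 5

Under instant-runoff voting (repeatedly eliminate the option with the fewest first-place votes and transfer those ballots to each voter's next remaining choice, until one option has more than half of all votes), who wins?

Option 5

Round 1: Option 1 0, Option 2 10, Option 3 9, Option 4 17, Option 5 15. Option 1 eliminated.
Round 2: Option 2 10, Option 3 9, Option 4 17, Option 5 15. Option 3 eliminated.
Round 3: Option 2 10, Option 4 17, Option 5 24. Option 2 eliminated.
Round 4: Option 4 17, Option 5 34. Option 5 has a majority (≥26).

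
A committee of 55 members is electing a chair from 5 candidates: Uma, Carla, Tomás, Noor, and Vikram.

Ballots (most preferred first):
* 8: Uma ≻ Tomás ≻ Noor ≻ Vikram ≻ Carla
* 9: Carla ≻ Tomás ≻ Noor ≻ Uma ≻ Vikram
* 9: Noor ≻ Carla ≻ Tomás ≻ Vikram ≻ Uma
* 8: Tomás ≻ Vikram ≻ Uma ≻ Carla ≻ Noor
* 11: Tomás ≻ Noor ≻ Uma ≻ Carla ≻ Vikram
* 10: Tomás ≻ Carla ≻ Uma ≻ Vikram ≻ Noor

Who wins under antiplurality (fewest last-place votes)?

Tomás

Last-place votes: Uma 9, Carla 8, Tomás 0, Noor 18, Vikram 20.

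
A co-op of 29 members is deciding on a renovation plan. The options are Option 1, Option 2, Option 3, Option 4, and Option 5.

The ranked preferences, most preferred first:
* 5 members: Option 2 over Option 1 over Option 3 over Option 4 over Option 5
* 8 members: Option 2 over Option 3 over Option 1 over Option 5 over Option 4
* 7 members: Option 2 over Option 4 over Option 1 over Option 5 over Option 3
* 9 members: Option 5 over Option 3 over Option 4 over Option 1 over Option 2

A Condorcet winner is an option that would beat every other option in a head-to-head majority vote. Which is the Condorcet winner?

Option 2

Option 2 vs Option 1: 20–9
Option 2 vs Option 3: 20–9
Option 2 vs Option 4: 20–9
Option 2 vs Option 5: 20–9
Option 2 beats every other option.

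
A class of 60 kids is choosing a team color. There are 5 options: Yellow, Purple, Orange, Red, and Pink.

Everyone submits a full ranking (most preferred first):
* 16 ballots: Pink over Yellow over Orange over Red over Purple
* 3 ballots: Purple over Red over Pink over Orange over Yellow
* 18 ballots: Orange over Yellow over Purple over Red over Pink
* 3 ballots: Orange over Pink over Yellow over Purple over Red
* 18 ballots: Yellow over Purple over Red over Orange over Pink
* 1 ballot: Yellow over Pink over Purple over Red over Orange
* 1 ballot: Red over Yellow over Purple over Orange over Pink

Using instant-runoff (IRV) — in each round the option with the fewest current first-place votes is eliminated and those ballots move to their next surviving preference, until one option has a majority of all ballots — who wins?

Yellow

Round 1: Yellow 19, Purple 3, Orange 21, Red 1, Pink 16. Red eliminated.
Round 2: Yellow 20, Purple 3, Orange 21, Pink 16. Purple eliminated.
Round 3: Yellow 20, Orange 21, Pink 19. Pink eliminated.
Round 4: Yellow 36, Orange 24. Yellow has a majority (≥31).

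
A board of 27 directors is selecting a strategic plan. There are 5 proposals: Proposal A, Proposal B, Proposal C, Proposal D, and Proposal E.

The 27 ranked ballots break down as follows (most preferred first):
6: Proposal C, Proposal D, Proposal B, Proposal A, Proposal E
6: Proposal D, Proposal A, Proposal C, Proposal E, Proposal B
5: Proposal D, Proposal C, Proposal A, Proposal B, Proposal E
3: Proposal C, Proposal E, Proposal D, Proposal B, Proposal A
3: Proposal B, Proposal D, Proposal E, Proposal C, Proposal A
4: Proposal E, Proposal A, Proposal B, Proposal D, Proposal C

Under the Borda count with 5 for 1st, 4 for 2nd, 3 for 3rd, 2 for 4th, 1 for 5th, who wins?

Proposal D

Proposal A: 6×2 + 6×4 + 5×3 + 3×1 + 3×1 + 4×4 = 73
Proposal B: 6×3 + 6×1 + 5×2 + 3×2 + 3×5 + 4×3 = 67
Proposal C: 6×5 + 6×3 + 5×4 + 3×5 + 3×2 + 4×1 = 93
Proposal D: 6×4 + 6×5 + 5×5 + 3×3 + 3×4 + 4×2 = 108
Proposal E: 6×1 + 6×2 + 5×1 + 3×4 + 3×3 + 4×5 = 64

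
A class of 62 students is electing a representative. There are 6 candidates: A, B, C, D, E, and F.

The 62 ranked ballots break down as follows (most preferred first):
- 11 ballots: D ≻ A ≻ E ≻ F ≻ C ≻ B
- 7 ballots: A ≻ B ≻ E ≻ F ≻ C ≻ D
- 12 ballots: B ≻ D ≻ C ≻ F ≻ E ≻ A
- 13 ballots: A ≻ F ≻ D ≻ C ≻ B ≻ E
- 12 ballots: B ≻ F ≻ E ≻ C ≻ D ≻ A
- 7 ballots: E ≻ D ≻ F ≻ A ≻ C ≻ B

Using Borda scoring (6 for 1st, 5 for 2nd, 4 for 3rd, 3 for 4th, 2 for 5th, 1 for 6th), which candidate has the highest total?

A: 11×5 + 7×6 + 12×1 + 13×6 + 12×1 + 7×3 = 220
B: 11×1 + 7×5 + 12×6 + 13×2 + 12×6 + 7×1 = 223
C: 11×2 + 7×2 + 12×4 + 13×3 + 12×3 + 7×2 = 173
D: 11×6 + 7×1 + 12×5 + 13×4 + 12×2 + 7×5 = 244
E: 11×4 + 7×4 + 12×2 + 13×1 + 12×4 + 7×6 = 199
F: 11×3 + 7×3 + 12×3 + 13×5 + 12×5 + 7×4 = 243

D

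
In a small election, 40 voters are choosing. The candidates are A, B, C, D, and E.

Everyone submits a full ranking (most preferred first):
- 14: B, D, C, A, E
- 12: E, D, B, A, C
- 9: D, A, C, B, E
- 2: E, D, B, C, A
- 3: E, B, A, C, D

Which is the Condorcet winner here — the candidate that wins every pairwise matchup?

D

D vs A: 37–3
D vs B: 23–17
D vs C: 37–3
D vs E: 23–17
D beats every other candidate.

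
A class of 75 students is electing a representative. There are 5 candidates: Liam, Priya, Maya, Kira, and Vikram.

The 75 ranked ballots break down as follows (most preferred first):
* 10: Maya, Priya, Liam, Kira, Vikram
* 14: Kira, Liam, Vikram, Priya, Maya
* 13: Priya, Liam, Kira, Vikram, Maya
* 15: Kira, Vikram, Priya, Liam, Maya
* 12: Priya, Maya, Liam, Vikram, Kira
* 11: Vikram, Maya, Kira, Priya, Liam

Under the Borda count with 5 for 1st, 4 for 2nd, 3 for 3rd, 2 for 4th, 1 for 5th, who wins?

Priya

Liam: 10×3 + 14×4 + 13×4 + 15×2 + 12×3 + 11×1 = 215
Priya: 10×4 + 14×2 + 13×5 + 15×3 + 12×5 + 11×2 = 260
Maya: 10×5 + 14×1 + 13×1 + 15×1 + 12×4 + 11×4 = 184
Kira: 10×2 + 14×5 + 13×3 + 15×5 + 12×1 + 11×3 = 249
Vikram: 10×1 + 14×3 + 13×2 + 15×4 + 12×2 + 11×5 = 217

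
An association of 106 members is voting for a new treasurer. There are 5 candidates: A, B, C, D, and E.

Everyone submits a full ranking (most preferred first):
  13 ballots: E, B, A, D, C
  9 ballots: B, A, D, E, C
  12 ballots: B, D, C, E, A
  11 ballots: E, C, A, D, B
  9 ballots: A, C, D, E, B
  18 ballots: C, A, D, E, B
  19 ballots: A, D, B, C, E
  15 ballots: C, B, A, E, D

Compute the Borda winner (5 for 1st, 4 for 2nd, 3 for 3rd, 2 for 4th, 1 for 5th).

A: 13×3 + 9×4 + 12×1 + 11×3 + 9×5 + 18×4 + 19×5 + 15×3 = 377
B: 13×4 + 9×5 + 12×5 + 11×1 + 9×1 + 18×1 + 19×3 + 15×4 = 312
C: 13×1 + 9×1 + 12×3 + 11×4 + 9×4 + 18×5 + 19×2 + 15×5 = 341
D: 13×2 + 9×3 + 12×4 + 11×2 + 9×3 + 18×3 + 19×4 + 15×1 = 295
E: 13×5 + 9×2 + 12×2 + 11×5 + 9×2 + 18×2 + 19×1 + 15×2 = 265

A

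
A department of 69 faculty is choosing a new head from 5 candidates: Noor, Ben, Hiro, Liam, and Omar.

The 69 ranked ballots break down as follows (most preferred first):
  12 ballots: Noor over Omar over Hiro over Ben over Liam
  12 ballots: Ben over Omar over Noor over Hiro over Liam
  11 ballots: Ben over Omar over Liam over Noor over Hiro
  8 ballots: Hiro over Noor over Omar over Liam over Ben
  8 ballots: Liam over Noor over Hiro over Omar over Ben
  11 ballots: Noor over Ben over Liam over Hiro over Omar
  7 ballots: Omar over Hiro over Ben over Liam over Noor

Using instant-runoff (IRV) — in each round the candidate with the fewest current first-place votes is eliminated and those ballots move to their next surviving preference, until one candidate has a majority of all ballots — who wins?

Round 1: Noor 23, Ben 23, Hiro 8, Liam 8, Omar 7. Omar eliminated.
Round 2: Noor 23, Ben 23, Hiro 15, Liam 8. Liam eliminated.
Round 3: Noor 31, Ben 23, Hiro 15. Hiro eliminated.
Round 4: Noor 39, Ben 30. Noor has a majority (≥35).

Noor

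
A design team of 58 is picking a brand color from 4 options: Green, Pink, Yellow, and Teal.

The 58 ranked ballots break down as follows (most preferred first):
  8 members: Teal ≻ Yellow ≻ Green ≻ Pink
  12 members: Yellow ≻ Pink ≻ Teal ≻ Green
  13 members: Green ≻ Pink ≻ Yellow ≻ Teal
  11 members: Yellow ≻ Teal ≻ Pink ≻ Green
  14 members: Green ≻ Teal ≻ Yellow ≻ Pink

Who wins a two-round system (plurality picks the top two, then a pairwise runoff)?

Round 1 first-place votes: Green 27, Pink 0, Yellow 23, Teal 8. Green and Yellow advance.
Runoff: Green is ranked above Yellow on 27 ballots, Yellow above Green on 31.

Yellow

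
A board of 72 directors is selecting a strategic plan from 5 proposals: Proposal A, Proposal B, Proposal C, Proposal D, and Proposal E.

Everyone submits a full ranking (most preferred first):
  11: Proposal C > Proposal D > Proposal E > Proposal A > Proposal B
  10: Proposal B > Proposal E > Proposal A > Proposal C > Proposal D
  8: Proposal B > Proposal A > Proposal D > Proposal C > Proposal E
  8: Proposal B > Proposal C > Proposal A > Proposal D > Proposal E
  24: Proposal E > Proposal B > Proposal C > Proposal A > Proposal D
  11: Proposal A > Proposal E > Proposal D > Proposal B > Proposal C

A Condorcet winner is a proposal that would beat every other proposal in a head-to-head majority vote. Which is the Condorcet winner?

Proposal E

Proposal E vs Proposal A: 45–27
Proposal E vs Proposal B: 46–26
Proposal E vs Proposal C: 45–27
Proposal E vs Proposal D: 45–27
Proposal E beats every other proposal.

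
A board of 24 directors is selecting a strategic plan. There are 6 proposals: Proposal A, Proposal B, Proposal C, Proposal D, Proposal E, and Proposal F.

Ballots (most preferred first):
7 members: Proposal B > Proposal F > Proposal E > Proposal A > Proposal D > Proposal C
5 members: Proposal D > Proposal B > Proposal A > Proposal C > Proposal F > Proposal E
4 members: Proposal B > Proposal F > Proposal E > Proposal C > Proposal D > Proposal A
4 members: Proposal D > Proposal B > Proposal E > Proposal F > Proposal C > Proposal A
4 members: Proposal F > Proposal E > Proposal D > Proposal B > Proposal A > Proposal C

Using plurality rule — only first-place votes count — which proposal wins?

First-place votes: Proposal A 0, Proposal B 11, Proposal C 0, Proposal D 9, Proposal E 0, Proposal F 4.

Proposal B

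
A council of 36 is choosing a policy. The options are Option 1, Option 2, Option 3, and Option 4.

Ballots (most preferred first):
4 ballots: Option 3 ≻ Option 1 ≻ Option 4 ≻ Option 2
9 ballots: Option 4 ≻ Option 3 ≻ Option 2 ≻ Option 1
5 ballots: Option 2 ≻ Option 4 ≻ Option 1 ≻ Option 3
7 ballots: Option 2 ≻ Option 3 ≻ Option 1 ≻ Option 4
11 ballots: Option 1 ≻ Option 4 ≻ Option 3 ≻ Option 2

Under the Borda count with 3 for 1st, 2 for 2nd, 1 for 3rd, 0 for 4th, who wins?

Option 4

Option 1: 4×2 + 9×0 + 5×1 + 7×1 + 11×3 = 53
Option 2: 4×0 + 9×1 + 5×3 + 7×3 + 11×0 = 45
Option 3: 4×3 + 9×2 + 5×0 + 7×2 + 11×1 = 55
Option 4: 4×1 + 9×3 + 5×2 + 7×0 + 11×2 = 63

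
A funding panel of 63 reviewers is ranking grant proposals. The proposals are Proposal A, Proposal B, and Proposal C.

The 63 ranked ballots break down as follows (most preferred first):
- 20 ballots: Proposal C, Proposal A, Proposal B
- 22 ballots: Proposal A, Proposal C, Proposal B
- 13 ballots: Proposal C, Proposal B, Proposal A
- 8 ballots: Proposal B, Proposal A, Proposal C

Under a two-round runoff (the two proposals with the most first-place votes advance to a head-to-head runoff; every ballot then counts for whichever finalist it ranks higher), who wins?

Proposal C

Round 1 first-place votes: Proposal A 22, Proposal B 8, Proposal C 33. Proposal C and Proposal A advance.
Runoff: Proposal C is ranked above Proposal A on 33 ballots, Proposal A above Proposal C on 30.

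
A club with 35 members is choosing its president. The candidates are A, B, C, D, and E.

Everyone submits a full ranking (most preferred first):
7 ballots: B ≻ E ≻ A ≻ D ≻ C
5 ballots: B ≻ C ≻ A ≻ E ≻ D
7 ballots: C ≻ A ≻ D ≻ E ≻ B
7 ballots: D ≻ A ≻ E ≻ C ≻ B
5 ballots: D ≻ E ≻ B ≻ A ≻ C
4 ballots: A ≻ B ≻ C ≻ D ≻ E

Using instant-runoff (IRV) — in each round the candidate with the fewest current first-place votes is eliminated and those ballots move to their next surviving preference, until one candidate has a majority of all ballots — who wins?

Round 1: A 4, B 12, C 7, D 12, E 0. E eliminated.
Round 2: A 4, B 12, C 7, D 12. A eliminated.
Round 3: B 16, C 7, D 12. C eliminated.
Round 4: B 16, D 19. D has a majority (≥18).

D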